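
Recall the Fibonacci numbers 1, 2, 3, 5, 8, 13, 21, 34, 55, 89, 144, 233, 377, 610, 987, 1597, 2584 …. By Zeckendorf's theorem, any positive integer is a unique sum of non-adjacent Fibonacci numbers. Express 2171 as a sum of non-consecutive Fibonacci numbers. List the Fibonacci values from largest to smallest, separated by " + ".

2171 − 1597 = 574
574 − 377 = 197
197 − 144 = 53
53 − 34 = 19
19 − 13 = 6
6 − 5 = 1
1 − 1 = 0
So 2171 = 1597 + 377 + 144 + 34 + 13 + 5 + 1, with no two terms consecutive in the sequence.

1597 + 377 + 144 + 34 + 13 + 5 + 1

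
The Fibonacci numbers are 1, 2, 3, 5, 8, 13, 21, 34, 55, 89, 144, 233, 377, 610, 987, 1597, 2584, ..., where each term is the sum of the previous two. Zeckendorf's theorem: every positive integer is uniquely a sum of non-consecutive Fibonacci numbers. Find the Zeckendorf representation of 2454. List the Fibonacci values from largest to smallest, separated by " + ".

1597 + 610 + 233 + 13 + 1

Repeatedly subtract the largest Fibonacci number that fits:
largest Fibonacci ≤ 2454 is 1597; 2454 − 1597 = 857
largest Fibonacci ≤ 857 is 610; 857 − 610 = 247
largest Fibonacci ≤ 247 is 233; 247 − 233 = 14
largest Fibonacci ≤ 14 is 13; 14 − 13 = 1
largest Fibonacci ≤ 1 is 1; 1 − 1 = 0
So 2454 = 1597 + 610 + 233 + 13 + 1, with no two terms consecutive in the sequence.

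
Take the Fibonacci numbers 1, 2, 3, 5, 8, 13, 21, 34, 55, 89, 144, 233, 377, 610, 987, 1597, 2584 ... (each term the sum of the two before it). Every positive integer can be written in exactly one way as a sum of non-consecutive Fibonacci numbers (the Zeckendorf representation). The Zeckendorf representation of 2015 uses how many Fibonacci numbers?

5

take 1597 (≤ 2015); 2015 − 1597 = 418
take 377 (≤ 418); 418 − 377 = 41
take 34 (≤ 41); 41 − 34 = 7
take 5 (≤ 7); 7 − 5 = 2
take 2 (≤ 2); 2 − 2 = 0
2015 = 1597 + 377 + 34 + 5 + 2, which has 5 terms.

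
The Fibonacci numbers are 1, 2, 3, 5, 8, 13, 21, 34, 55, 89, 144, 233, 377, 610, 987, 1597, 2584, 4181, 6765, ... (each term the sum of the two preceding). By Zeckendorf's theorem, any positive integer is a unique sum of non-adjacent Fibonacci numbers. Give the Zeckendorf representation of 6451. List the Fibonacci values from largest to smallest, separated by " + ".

largest Fibonacci ≤ 6451 is 4181; 6451 − 4181 = 2270
largest Fibonacci ≤ 2270 is 1597; 2270 − 1597 = 673
largest Fibonacci ≤ 673 is 610; 673 − 610 = 63
largest Fibonacci ≤ 63 is 55; 63 − 55 = 8
largest Fibonacci ≤ 8 is 8; 8 − 8 = 0
So 6451 = 4181 + 1597 + 610 + 55 + 8, with no two terms consecutive in the sequence.

4181 + 1597 + 610 + 55 + 8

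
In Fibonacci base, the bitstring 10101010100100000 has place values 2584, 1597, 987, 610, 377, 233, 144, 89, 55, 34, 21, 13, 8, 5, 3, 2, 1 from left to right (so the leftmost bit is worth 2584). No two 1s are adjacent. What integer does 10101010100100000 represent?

Summing the place values of the 1 bits: 2584 + 987 + 377 + 144 + 55 + 13 = 4160.

4160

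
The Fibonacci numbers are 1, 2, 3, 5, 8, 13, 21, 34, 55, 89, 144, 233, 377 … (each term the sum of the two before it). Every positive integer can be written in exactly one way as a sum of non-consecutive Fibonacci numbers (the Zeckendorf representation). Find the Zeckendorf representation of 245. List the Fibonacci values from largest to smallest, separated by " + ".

233 ≤ 245 < 377, so take 233; remainder 12
8 ≤ 12 < 13, so take 8; remainder 4
3 ≤ 4 < 5, so take 3; remainder 1
1 ≤ 1 < 2, so take 1; remainder 0
So 245 = 233 + 8 + 3 + 1, with no two terms consecutive in the sequence.

233 + 8 + 3 + 1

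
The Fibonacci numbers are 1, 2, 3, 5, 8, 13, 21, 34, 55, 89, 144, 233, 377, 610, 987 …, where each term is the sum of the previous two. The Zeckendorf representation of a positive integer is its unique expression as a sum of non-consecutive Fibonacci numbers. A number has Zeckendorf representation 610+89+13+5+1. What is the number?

610+89+13+5+1 = 718.

718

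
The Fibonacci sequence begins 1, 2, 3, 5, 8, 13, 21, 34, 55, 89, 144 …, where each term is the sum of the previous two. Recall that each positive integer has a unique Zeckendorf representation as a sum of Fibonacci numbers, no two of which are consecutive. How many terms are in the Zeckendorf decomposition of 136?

3

136: greatest Fibonacci not exceeding it is 89, leaving 47
47: greatest Fibonacci not exceeding it is 34, leaving 13
13: greatest Fibonacci not exceeding it is 13, leaving 0
136 = 89 + 34 + 13, which has 3 terms.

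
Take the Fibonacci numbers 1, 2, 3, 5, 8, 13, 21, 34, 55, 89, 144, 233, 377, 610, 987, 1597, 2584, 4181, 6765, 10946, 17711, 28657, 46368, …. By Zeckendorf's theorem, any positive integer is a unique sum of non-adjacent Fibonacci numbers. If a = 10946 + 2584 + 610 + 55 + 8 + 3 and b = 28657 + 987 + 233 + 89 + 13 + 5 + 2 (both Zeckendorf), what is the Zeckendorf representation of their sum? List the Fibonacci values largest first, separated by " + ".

28657 + 10946 + 4181 + 377 + 21 + 8 + 2

The two numbers are 14206 and 29986, so their sum is 44192.
largest Fibonacci ≤ 44192 is 28657; 44192 − 28657 = 15535
largest Fibonacci ≤ 15535 is 10946; 15535 − 10946 = 4589
largest Fibonacci ≤ 4589 is 4181; 4589 − 4181 = 408
largest Fibonacci ≤ 408 is 377; 408 − 377 = 31
largest Fibonacci ≤ 31 is 21; 31 − 21 = 10
largest Fibonacci ≤ 10 is 8; 10 − 8 = 2
largest Fibonacci ≤ 2 is 2; 2 − 2 = 0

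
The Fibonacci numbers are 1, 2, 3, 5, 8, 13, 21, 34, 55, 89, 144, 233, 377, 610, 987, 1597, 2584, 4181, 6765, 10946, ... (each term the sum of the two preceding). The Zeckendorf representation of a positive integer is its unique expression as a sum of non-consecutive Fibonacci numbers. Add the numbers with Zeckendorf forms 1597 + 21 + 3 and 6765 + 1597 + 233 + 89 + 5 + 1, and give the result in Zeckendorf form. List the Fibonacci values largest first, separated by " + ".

6765 + 2584 + 610 + 233 + 89 + 21 + 8 + 1

The two numbers are 1621 and 8690, so their sum is 10311.
subtract 6765 from 10311: 3546 remains
subtract 2584 from 3546: 962 remains
subtract 610 from 962: 352 remains
subtract 233 from 352: 119 remains
subtract 89 from 119: 30 remains
subtract 21 from 30: 9 remains
subtract 8 from 9: 1 remains
subtract 1 from 1: 0 remains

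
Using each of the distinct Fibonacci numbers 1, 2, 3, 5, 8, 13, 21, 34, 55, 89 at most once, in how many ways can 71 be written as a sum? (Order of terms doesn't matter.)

8

Each representation comes from the Zeckendorf form by replacing some F_k with F_{k−1} + F_{k−2} where possible.
71 = 55+13+3 = 55+13+2+1 = 55+8+5+3 = … (5 more), for 8 in all.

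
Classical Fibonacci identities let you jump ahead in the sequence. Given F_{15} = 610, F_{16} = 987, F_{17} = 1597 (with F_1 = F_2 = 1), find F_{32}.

By the addition formula F_{m+n} = F_m F_{n+1} + F_{m−1} F_n with m=16, n=16: F_{32} = 987·1597 + 610·987 = 1576239 + 602070 = 2178309.

2178309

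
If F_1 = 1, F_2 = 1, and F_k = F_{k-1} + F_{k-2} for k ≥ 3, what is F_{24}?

Iterating the recurrence up to F_{18} = 2584 and F_{17} = 1597:
F_{19} = F_{18} + F_{17} = 2584 + 1597 = 4181
F_{20} = F_{19} + F_{18} = 4181 + 2584 = 6765
F_{21} = F_{20} + F_{19} = 6765 + 4181 = 10946
F_{22} = F_{21} + F_{20} = 10946 + 6765 = 17711
F_{23} = F_{22} + F_{21} = 17711 + 10946 = 28657
F_{24} = F_{23} + F_{22} = 28657 + 17711 = 46368

46368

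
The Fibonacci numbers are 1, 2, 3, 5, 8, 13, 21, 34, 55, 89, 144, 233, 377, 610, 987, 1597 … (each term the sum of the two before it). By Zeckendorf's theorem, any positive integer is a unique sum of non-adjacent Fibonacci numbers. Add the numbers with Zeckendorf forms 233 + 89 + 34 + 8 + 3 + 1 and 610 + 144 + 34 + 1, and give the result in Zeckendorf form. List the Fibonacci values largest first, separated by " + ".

The two numbers are 368 and 789, so their sum is 1157.
largest Fibonacci ≤ 1157 is 987; 1157 − 987 = 170
largest Fibonacci ≤ 170 is 144; 170 − 144 = 26
largest Fibonacci ≤ 26 is 21; 26 − 21 = 5
largest Fibonacci ≤ 5 is 5; 5 − 5 = 0

987 + 144 + 21 + 5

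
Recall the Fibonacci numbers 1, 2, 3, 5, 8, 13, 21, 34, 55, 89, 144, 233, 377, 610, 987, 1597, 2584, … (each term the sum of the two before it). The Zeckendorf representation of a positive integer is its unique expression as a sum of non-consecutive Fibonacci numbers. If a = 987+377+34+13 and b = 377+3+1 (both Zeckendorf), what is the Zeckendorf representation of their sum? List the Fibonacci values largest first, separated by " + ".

The two numbers are 1411 and 381, so their sum is 1792.
Greedy algorithm:
subtract 1597 from 1792: 195 remains
subtract 144 from 195: 51 remains
subtract 34 from 51: 17 remains
subtract 13 from 17: 4 remains
subtract 3 from 4: 1 remains
subtract 1 from 1: 0 remains

1597 + 144 + 34 + 13 + 3 + 1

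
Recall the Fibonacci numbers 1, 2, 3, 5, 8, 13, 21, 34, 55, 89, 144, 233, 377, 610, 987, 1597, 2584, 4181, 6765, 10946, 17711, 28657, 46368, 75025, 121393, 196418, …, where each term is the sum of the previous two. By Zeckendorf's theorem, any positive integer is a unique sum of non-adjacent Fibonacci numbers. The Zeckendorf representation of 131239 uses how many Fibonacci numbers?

Greedy algorithm:
subtract 121393 from 131239: 9846 remains
subtract 6765 from 9846: 3081 remains
subtract 2584 from 3081: 497 remains
subtract 377 from 497: 120 remains
subtract 89 from 120: 31 remains
subtract 21 from 31: 10 remains
subtract 8 from 10: 2 remains
subtract 2 from 2: 0 remains
131239 = 121393 + 6765 + 2584 + 377 + 89 + 21 + 8 + 2, which has 8 terms.

8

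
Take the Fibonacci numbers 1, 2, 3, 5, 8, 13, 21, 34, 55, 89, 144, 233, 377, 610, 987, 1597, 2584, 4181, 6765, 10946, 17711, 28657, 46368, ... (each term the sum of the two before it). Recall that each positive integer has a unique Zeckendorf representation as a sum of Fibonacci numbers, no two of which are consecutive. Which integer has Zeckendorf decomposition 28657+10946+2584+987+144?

28657+10946+2584+987+144 = 43318.

43318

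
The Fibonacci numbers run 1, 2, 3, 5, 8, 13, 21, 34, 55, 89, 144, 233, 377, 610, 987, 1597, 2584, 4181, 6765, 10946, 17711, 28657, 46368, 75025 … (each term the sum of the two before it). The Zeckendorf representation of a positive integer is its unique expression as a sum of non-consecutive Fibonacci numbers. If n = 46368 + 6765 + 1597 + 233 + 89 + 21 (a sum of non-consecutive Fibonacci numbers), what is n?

55073

46368 + 6765 + 1597 + 233 + 89 + 21 = 55073.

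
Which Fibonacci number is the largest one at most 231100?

196418 ≤ 231100 < 317811, so the largest Fibonacci number not exceeding 231100 is 196418.

196418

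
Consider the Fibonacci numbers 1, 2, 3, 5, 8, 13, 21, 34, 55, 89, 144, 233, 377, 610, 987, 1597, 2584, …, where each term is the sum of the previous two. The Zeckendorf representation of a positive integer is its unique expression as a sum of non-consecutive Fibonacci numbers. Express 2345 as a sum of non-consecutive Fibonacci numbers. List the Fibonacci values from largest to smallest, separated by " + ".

1597 + 610 + 89 + 34 + 13 + 2

Repeatedly subtract the largest Fibonacci number that fits:
subtract 1597 from 2345: 748 remains
subtract 610 from 748: 138 remains
subtract 89 from 138: 49 remains
subtract 34 from 49: 15 remains
subtract 13 from 15: 2 remains
subtract 2 from 2: 0 remains
So 2345 = 1597 + 610 + 89 + 34 + 13 + 2, with no two terms consecutive in the sequence.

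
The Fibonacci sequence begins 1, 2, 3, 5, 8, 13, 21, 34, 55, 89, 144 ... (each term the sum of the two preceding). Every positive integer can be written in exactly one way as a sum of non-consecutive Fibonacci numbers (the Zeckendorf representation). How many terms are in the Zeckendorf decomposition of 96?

89 ≤ 96 < 144, so take 89; remainder 7
5 ≤ 7 < 8, so take 5; remainder 2
2 ≤ 2 < 3, so take 2; remainder 0
96 = 89 + 5 + 2, which has 3 terms.

3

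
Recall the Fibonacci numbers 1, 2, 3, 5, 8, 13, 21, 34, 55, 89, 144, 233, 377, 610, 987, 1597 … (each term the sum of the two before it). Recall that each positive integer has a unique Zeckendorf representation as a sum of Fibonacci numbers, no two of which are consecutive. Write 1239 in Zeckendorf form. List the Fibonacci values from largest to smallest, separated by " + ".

take 987 (≤ 1239); 1239 − 987 = 252
take 233 (≤ 252); 252 − 233 = 19
take 13 (≤ 19); 19 − 13 = 6
take 5 (≤ 6); 6 − 5 = 1
take 1 (≤ 1); 1 − 1 = 0
So 1239 = 987 + 233 + 13 + 5 + 1, with no two terms consecutive in the sequence.

987 + 233 + 13 + 5 + 1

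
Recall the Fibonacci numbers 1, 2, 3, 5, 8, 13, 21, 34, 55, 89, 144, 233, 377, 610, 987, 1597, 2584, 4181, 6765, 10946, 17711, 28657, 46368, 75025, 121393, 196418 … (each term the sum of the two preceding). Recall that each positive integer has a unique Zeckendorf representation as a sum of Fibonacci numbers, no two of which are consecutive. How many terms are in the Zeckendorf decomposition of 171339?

Greedily peel off the largest Fibonacci term at each step:
subtract 121393 from 171339: 49946 remains
subtract 46368 from 49946: 3578 remains
subtract 2584 from 3578: 994 remains
subtract 987 from 994: 7 remains
subtract 5 from 7: 2 remains
subtract 2 from 2: 0 remains
171339 = 121393 + 46368 + 2584 + 987 + 5 + 2, which has 6 terms.

6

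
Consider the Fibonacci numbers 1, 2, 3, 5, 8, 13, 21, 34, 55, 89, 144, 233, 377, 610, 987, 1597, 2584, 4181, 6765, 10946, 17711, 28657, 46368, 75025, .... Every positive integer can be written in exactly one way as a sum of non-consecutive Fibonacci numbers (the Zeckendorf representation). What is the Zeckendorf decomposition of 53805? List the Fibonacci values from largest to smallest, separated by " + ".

53805 − 46368 = 7437
7437 − 6765 = 672
672 − 610 = 62
62 − 55 = 7
7 − 5 = 2
2 − 2 = 0
So 53805 = 46368 + 6765 + 610 + 55 + 5 + 2, with no two terms consecutive in the sequence.

46368 + 6765 + 610 + 55 + 5 + 2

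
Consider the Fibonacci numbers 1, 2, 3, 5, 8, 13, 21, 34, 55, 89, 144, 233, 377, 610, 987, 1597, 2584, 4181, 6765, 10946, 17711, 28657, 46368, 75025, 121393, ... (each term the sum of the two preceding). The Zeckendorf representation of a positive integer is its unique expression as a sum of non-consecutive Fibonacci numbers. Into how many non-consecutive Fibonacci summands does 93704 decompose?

7

subtract 75025 from 93704: 18679 remains
subtract 17711 from 18679: 968 remains
subtract 610 from 968: 358 remains
subtract 233 from 358: 125 remains
subtract 89 from 125: 36 remains
subtract 34 from 36: 2 remains
subtract 2 from 2: 0 remains
93704 = 75025 + 17711 + 610 + 233 + 89 + 34 + 2, which has 7 terms.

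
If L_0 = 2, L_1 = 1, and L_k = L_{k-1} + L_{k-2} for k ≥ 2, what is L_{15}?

Iterating the recurrence up to L_{9} = 76 and L_{8} = 47:
L_{10} = L_{9} + L_{8} = 76 + 47 = 123
L_{11} = L_{10} + L_{9} = 123 + 76 = 199
L_{12} = L_{11} + L_{10} = 199 + 123 = 322
L_{13} = L_{12} + L_{11} = 322 + 199 = 521
L_{14} = L_{13} + L_{12} = 521 + 322 = 843
L_{15} = L_{14} + L_{13} = 843 + 521 = 1364

1364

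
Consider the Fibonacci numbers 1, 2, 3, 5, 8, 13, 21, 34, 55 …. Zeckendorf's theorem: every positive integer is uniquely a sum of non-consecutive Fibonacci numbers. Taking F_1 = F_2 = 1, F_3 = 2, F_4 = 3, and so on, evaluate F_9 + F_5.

39

F_9 + F_5 = 34 + 5 = 39.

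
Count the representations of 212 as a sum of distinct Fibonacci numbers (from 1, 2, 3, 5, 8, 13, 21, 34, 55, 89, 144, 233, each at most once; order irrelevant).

Each representation comes from the Zeckendorf form by replacing some F_k with F_{k−1} + F_{k−2} where possible.
212 = 144+55+13 = 144+55+8+5 = 144+34+21+13 = 144+55+8+3+2 = … (5 more), for 9 in all.

9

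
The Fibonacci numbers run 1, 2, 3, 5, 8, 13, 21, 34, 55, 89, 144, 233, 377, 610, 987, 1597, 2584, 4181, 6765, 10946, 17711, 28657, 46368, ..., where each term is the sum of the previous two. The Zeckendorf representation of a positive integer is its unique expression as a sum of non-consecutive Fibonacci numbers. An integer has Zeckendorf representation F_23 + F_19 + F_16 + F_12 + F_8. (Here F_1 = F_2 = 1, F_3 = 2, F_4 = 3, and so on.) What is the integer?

F_23 + F_19 + F_16 + F_12 + F_8 = 28657 + 4181 + 987 + 144 + 21 = 33990.

33990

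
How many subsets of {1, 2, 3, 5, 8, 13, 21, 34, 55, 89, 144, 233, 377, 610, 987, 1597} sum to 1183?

20

Each representation comes from the Zeckendorf form by replacing some F_k with F_{k−1} + F_{k−2} where possible.
1183 = 987+144+34+13+5 = 987+144+34+13+3+2 = 987+89+55+34+13+5 = … (17 more), for 20 in all.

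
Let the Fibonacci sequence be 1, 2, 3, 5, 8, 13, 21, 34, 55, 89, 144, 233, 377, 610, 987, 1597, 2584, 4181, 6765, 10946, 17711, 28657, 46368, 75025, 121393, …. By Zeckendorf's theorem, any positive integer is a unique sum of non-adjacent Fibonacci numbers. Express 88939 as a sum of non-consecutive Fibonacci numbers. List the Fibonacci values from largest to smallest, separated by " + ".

Repeatedly subtract the largest Fibonacci number that fits:
75025 ≤ 88939 < 121393, so take 75025; remainder 13914
10946 ≤ 13914 < 17711, so take 10946; remainder 2968
2584 ≤ 2968 < 4181, so take 2584; remainder 384
377 ≤ 384 < 610, so take 377; remainder 7
5 ≤ 7 < 8, so take 5; remainder 2
2 ≤ 2 < 3, so take 2; remainder 0
So 88939 = 75025 + 10946 + 2584 + 377 + 5 + 2, with no two terms consecutive in the sequence.

75025 + 10946 + 2584 + 377 + 5 + 2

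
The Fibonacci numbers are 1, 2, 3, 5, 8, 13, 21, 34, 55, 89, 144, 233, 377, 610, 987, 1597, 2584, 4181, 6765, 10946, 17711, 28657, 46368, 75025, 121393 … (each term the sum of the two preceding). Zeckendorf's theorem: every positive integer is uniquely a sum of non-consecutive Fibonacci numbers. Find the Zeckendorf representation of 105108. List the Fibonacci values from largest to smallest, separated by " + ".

75025 + 28657 + 987 + 377 + 55 + 5 + 2

Greedily peel off the largest Fibonacci term at each step:
largest Fibonacci ≤ 105108 is 75025; 105108 − 75025 = 30083
largest Fibonacci ≤ 30083 is 28657; 30083 − 28657 = 1426
largest Fibonacci ≤ 1426 is 987; 1426 − 987 = 439
largest Fibonacci ≤ 439 is 377; 439 − 377 = 62
largest Fibonacci ≤ 62 is 55; 62 − 55 = 7
largest Fibonacci ≤ 7 is 5; 7 − 5 = 2
largest Fibonacci ≤ 2 is 2; 2 − 2 = 0
So 105108 = 75025 + 28657 + 987 + 377 + 55 + 5 + 2, with no two terms consecutive in the sequence.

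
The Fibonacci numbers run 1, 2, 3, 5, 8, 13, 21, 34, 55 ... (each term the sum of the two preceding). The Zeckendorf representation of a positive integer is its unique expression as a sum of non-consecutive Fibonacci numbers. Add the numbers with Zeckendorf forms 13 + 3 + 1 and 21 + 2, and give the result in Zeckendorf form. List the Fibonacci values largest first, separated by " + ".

34 + 5 + 1

The two numbers are 17 and 23, so their sum is 40.
take 34 (≤ 40); 40 − 34 = 6
take 5 (≤ 6); 6 − 5 = 1
take 1 (≤ 1); 1 − 1 = 0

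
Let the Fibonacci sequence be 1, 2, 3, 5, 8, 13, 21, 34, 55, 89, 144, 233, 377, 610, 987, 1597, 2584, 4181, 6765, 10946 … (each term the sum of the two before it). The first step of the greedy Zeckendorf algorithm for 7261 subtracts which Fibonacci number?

6765 ≤ 7261 < 10946, so the largest Fibonacci number not exceeding 7261 is 6765.

6765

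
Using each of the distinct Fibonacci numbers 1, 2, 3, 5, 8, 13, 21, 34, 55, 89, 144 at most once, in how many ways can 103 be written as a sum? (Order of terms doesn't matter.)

8

Starting from the Zeckendorf form and repeatedly splitting a term F_k into F_{k−1} + F_{k−2} (when neither is already used) reaches every representation.
103 = 89+13+1 = 89+8+5+1 = 55+34+13+1 = 89+8+3+2+1 = … (4 more), for 8 in all.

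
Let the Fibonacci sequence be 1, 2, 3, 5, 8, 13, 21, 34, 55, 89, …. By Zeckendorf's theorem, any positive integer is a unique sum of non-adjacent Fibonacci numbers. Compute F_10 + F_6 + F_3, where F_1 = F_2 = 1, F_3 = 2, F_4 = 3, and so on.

F_10 + F_6 + F_3 = 55 + 8 + 2 = 65.

65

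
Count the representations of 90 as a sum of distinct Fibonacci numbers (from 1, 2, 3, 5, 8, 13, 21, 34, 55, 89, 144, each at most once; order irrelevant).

5

90 = 89+1 = 55+34+1 = 55+21+13+1 = 55+21+8+5+1 = 55+21+8+3+2+1 — 5 representations.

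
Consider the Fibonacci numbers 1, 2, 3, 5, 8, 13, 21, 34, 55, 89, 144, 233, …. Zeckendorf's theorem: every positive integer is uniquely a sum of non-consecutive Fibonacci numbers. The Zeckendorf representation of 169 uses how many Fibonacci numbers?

4

Repeatedly subtract the largest Fibonacci number that fits:
169 − 144 = 25
25 − 21 = 4
4 − 3 = 1
1 − 1 = 0
169 = 144 + 21 + 3 + 1, which has 4 terms.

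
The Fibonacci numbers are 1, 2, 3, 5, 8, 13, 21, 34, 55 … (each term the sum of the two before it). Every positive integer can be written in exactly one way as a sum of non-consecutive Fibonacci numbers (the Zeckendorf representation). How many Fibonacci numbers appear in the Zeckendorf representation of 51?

51 − 34 = 17
17 − 13 = 4
4 − 3 = 1
1 − 1 = 0
51 = 34 + 13 + 3 + 1, which has 4 terms.

4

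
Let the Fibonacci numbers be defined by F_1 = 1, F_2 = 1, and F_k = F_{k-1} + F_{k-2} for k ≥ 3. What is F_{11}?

89

Iterating the recurrence up to F_{7} = 13 and F_{6} = 8:
F_{8} = F_{7} + F_{6} = 13 + 8 = 21
F_{9} = F_{8} + F_{7} = 21 + 13 = 34
F_{10} = F_{9} + F_{8} = 34 + 21 = 55
F_{11} = F_{10} + F_{9} = 55 + 34 = 89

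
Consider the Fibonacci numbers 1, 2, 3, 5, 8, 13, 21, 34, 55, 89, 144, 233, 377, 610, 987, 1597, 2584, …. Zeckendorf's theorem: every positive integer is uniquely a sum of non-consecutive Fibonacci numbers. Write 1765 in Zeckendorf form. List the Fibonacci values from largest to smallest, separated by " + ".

Greedy algorithm:
subtract 1597 from 1765: 168 remains
subtract 144 from 168: 24 remains
subtract 21 from 24: 3 remains
subtract 3 from 3: 0 remains
So 1765 = 1597 + 144 + 21 + 3, with no two terms consecutive in the sequence.

1597 + 144 + 21 + 3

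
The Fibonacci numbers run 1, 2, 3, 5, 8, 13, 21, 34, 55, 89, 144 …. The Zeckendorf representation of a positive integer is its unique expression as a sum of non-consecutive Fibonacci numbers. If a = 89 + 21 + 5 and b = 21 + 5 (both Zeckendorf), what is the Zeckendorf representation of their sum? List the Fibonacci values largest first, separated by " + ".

The two numbers are 115 and 26, so their sum is 141.
141 − 89 = 52
52 − 34 = 18
18 − 13 = 5
5 − 5 = 0

89 + 34 + 13 + 5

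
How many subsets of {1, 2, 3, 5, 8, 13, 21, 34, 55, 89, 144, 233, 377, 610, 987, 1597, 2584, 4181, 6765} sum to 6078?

16

6078 = 4181+1597+233+55+8+3+1 = 4181+1597+233+34+21+8+3+1 = 4181+1597+144+89+55+8+3+1 = 4181+987+610+233+55+8+3+1 = 4181+1597+144+89+34+21+8+3+1 = … (11 more), for 16 in all.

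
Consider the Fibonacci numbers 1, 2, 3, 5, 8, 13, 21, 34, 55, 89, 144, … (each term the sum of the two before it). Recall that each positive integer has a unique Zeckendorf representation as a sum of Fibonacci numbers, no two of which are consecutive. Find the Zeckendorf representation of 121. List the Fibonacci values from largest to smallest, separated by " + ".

121: greatest Fibonacci not exceeding it is 89, leaving 32
32: greatest Fibonacci not exceeding it is 21, leaving 11
11: greatest Fibonacci not exceeding it is 8, leaving 3
3: greatest Fibonacci not exceeding it is 3, leaving 0
So 121 = 89 + 21 + 8 + 3, with no two terms consecutive in the sequence.

89 + 21 + 8 + 3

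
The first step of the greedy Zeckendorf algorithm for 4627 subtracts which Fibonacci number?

4181 ≤ 4627 < 6765, so the largest Fibonacci number not exceeding 4627 is 4181.

4181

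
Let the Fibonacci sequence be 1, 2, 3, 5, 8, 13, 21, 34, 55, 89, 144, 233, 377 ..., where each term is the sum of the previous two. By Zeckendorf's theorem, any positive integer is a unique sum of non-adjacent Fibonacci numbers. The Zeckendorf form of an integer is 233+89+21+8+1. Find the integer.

352

233+89+21+8+1 = 352.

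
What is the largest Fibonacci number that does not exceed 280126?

196418

196418 ≤ 280126 < 317811, so the largest Fibonacci number not exceeding 280126 is 196418.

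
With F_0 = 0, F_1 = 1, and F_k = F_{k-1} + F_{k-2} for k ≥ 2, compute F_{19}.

Iterating the recurrence up to F_{13} = 233 and F_{12} = 144:
F_{14} = F_{13} + F_{12} = 233 + 144 = 377
F_{15} = F_{14} + F_{13} = 377 + 233 = 610
F_{16} = F_{15} + F_{14} = 610 + 377 = 987
F_{17} = F_{16} + F_{15} = 987 + 610 = 1597
F_{18} = F_{17} + F_{16} = 1597 + 987 = 2584
F_{19} = F_{18} + F_{17} = 2584 + 1597 = 4181

4181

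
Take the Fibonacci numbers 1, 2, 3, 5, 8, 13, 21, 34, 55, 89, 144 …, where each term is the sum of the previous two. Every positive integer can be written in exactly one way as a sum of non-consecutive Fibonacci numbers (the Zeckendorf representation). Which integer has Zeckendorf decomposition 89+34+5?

89+34+5 = 128.

128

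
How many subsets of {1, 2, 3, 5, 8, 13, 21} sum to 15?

15 = 13+2 = 8+5+2 — 2 representations.

2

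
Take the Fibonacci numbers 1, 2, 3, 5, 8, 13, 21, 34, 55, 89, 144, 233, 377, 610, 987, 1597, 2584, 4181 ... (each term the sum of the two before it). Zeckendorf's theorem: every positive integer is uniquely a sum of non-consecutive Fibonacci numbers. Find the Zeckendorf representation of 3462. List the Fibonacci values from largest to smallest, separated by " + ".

2584 + 610 + 233 + 34 + 1

3462: greatest Fibonacci not exceeding it is 2584, leaving 878
878: greatest Fibonacci not exceeding it is 610, leaving 268
268: greatest Fibonacci not exceeding it is 233, leaving 35
35: greatest Fibonacci not exceeding it is 34, leaving 1
1: greatest Fibonacci not exceeding it is 1, leaving 0
So 3462 = 2584 + 610 + 233 + 34 + 1, with no two terms consecutive in the sequence.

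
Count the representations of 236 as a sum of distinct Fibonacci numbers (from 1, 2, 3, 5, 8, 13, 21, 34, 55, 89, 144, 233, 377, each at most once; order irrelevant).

10

Each representation comes from the Zeckendorf form by replacing some F_k with F_{k−1} + F_{k−2} where possible.
236 = 233+3 = 233+2+1 = 144+89+3 = 144+89+2+1 = … (6 more), for 10 in all.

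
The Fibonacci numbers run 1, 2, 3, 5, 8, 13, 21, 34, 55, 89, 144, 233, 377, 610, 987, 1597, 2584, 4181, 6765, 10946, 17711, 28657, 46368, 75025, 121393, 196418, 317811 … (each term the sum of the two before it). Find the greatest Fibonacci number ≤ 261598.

196418 ≤ 261598 < 317811, so the largest Fibonacci number not exceeding 261598 is 196418.

196418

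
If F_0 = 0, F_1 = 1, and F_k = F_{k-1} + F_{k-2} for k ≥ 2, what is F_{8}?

Iterating the recurrence up to F_{4} = 3 and F_{3} = 2:
F_{5} = F_{4} + F_{3} = 3 + 2 = 5
F_{6} = F_{5} + F_{4} = 5 + 3 = 8
F_{7} = F_{6} + F_{5} = 8 + 5 = 13
F_{8} = F_{7} + F_{6} = 13 + 8 = 21

21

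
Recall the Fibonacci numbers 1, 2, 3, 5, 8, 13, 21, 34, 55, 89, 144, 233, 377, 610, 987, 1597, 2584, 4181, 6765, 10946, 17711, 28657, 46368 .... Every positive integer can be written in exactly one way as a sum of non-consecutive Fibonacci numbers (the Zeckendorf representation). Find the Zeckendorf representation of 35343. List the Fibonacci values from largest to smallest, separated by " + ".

28657 + 4181 + 1597 + 610 + 233 + 55 + 8 + 2

subtract 28657 from 35343: 6686 remains
subtract 4181 from 6686: 2505 remains
subtract 1597 from 2505: 908 remains
subtract 610 from 908: 298 remains
subtract 233 from 298: 65 remains
subtract 55 from 65: 10 remains
subtract 8 from 10: 2 remains
subtract 2 from 2: 0 remains
So 35343 = 28657 + 4181 + 1597 + 610 + 233 + 55 + 8 + 2, with no two terms consecutive in the sequence.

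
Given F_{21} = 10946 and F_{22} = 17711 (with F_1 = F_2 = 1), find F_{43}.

433494437

By F_{2k+1} = F_k² + F_{k+1}²: F_{43} = 10946² + 17711² = 119814916 + 313679521 = 433494437.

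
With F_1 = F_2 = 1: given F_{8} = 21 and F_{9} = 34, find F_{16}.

By the doubling identity F_{2k} = F_k(2F_{k+1} − F_k): F_{16} = 21·(2·34 − 21) = 21·47 = 987.

987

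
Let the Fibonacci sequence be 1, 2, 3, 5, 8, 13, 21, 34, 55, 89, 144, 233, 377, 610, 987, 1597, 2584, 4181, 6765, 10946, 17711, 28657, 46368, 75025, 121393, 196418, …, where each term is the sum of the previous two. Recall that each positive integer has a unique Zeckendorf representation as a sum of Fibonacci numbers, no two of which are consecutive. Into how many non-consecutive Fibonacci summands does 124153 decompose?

6

Greedy algorithm:
largest Fibonacci ≤ 124153 is 121393; 124153 − 121393 = 2760
largest Fibonacci ≤ 2760 is 2584; 2760 − 2584 = 176
largest Fibonacci ≤ 176 is 144; 176 − 144 = 32
largest Fibonacci ≤ 32 is 21; 32 − 21 = 11
largest Fibonacci ≤ 11 is 8; 11 − 8 = 3
largest Fibonacci ≤ 3 is 3; 3 − 3 = 0
124153 = 121393 + 2584 + 144 + 21 + 8 + 3, which has 6 terms.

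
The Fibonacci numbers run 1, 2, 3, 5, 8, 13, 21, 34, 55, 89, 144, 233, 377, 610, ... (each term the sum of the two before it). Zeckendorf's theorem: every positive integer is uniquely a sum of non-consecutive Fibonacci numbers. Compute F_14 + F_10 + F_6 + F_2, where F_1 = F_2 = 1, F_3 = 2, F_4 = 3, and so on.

F_14 + F_10 + F_6 + F_2 = 377 + 55 + 8 + 1 = 441.

441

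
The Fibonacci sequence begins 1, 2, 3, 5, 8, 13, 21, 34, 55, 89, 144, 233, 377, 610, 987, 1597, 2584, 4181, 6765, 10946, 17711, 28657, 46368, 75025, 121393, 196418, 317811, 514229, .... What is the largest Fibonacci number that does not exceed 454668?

317811

317811 ≤ 454668 < 514229, so the largest Fibonacci number not exceeding 454668 is 317811.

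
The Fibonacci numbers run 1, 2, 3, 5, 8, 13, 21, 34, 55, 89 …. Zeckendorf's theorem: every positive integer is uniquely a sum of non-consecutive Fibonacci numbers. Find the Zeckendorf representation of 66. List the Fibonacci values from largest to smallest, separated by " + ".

subtract 55 from 66: 11 remains
subtract 8 from 11: 3 remains
subtract 3 from 3: 0 remains
So 66 = 55 + 8 + 3, with no two terms consecutive in the sequence.

55 + 8 + 3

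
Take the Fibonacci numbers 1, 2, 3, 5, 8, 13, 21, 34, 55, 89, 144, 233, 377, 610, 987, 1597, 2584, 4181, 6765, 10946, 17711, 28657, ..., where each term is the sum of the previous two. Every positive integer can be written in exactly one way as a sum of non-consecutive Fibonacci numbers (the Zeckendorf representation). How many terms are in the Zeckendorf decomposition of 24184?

24184 − 17711 = 6473
6473 − 4181 = 2292
2292 − 1597 = 695
695 − 610 = 85
85 − 55 = 30
30 − 21 = 9
9 − 8 = 1
1 − 1 = 0
24184 = 17711 + 4181 + 1597 + 610 + 55 + 21 + 8 + 1, which has 8 terms.

8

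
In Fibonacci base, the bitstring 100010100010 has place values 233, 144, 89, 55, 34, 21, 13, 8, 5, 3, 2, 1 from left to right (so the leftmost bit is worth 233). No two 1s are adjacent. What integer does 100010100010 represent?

Summing the place values of the 1 bits: 233 + 34 + 13 + 2 = 282.

282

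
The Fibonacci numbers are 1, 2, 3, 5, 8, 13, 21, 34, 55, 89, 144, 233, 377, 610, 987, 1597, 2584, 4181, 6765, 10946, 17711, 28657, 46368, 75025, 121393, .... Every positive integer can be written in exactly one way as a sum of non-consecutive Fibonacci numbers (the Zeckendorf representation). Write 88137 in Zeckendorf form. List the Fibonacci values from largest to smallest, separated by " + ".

75025 + 10946 + 1597 + 377 + 144 + 34 + 13 + 1

Greedy algorithm:
subtract 75025 from 88137: 13112 remains
subtract 10946 from 13112: 2166 remains
subtract 1597 from 2166: 569 remains
subtract 377 from 569: 192 remains
subtract 144 from 192: 48 remains
subtract 34 from 48: 14 remains
subtract 13 from 14: 1 remains
subtract 1 from 1: 0 remains
So 88137 = 75025 + 10946 + 1597 + 377 + 144 + 34 + 13 + 1, with no two terms consecutive in the sequence.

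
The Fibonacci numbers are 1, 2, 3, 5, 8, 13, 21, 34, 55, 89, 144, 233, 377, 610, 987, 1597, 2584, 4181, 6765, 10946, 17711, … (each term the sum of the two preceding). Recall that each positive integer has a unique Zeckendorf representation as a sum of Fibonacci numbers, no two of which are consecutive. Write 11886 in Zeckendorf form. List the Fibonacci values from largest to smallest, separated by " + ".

10946 + 610 + 233 + 89 + 8

Greedy algorithm:
take 10946 (≤ 11886); 11886 − 10946 = 940
take 610 (≤ 940); 940 − 610 = 330
take 233 (≤ 330); 330 − 233 = 97
take 89 (≤ 97); 97 − 89 = 8
take 8 (≤ 8); 8 − 8 = 0
So 11886 = 10946 + 610 + 233 + 89 + 8, with no two terms consecutive in the sequence.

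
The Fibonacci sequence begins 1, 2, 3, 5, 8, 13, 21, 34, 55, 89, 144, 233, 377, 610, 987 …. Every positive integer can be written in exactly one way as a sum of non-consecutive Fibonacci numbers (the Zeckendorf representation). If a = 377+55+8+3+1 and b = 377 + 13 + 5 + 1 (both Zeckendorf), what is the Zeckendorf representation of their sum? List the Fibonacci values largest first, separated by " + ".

610 + 144 + 55 + 21 + 8 + 2

The two numbers are 444 and 396, so their sum is 840.
take 610 (≤ 840); 840 − 610 = 230
take 144 (≤ 230); 230 − 144 = 86
take 55 (≤ 86); 86 − 55 = 31
take 21 (≤ 31); 31 − 21 = 10
take 8 (≤ 10); 10 − 8 = 2
take 2 (≤ 2); 2 − 2 = 0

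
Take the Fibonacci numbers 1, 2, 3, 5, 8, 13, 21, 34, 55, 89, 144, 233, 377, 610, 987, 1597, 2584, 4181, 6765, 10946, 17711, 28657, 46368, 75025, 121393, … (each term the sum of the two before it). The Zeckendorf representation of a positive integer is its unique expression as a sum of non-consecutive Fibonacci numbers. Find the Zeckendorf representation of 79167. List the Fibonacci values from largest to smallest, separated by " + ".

75025 + 2584 + 987 + 377 + 144 + 34 + 13 + 3

largest Fibonacci ≤ 79167 is 75025; 79167 − 75025 = 4142
largest Fibonacci ≤ 4142 is 2584; 4142 − 2584 = 1558
largest Fibonacci ≤ 1558 is 987; 1558 − 987 = 571
largest Fibonacci ≤ 571 is 377; 571 − 377 = 194
largest Fibonacci ≤ 194 is 144; 194 − 144 = 50
largest Fibonacci ≤ 50 is 34; 50 − 34 = 16
largest Fibonacci ≤ 16 is 13; 16 − 13 = 3
largest Fibonacci ≤ 3 is 3; 3 − 3 = 0
So 79167 = 75025 + 2584 + 987 + 377 + 144 + 34 + 13 + 3, with no two terms consecutive in the sequence.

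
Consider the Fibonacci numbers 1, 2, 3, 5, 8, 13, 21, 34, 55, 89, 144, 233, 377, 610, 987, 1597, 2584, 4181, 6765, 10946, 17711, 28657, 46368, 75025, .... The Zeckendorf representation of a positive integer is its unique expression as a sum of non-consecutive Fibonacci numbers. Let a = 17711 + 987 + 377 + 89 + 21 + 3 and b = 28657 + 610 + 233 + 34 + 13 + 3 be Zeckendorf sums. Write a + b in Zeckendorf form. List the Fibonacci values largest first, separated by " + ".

46368 + 1597 + 610 + 144 + 13 + 5 + 1

The two numbers are 19188 and 29550, so their sum is 48738.
46368 ≤ 48738 < 75025, so take 46368; remainder 2370
1597 ≤ 2370 < 2584, so take 1597; remainder 773
610 ≤ 773 < 987, so take 610; remainder 163
144 ≤ 163 < 233, so take 144; remainder 19
13 ≤ 19 < 21, so take 13; remainder 6
5 ≤ 6 < 8, so take 5; remainder 1
1 ≤ 1 < 2, so take 1; remainder 0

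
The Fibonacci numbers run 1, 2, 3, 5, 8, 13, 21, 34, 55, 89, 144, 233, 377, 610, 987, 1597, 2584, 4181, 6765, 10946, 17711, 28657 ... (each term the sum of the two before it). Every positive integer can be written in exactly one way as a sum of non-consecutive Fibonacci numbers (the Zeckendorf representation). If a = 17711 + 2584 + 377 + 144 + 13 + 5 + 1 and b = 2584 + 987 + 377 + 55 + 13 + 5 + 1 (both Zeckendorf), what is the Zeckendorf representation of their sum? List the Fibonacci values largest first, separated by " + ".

The two numbers are 20835 and 4022, so their sum is 24857.
24857 − 17711 = 7146
7146 − 6765 = 381
381 − 377 = 4
4 − 3 = 1
1 − 1 = 0

17711 + 6765 + 377 + 3 + 1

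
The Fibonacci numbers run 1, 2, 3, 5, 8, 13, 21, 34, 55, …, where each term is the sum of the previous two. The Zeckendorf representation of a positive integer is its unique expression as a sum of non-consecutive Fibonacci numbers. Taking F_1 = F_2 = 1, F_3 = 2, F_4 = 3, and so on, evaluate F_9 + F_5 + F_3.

F_9 + F_5 + F_3 = 34 + 5 + 2 = 41.

41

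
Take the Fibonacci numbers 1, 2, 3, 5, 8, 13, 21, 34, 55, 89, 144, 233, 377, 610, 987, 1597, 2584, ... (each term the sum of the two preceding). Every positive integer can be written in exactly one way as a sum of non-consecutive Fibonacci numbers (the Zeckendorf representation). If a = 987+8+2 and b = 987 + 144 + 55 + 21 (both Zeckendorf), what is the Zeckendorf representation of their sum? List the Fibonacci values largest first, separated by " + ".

1597 + 377 + 144 + 55 + 21 + 8 + 2

The two numbers are 997 and 1207, so their sum is 2204.
2204: greatest Fibonacci not exceeding it is 1597, leaving 607
607: greatest Fibonacci not exceeding it is 377, leaving 230
230: greatest Fibonacci not exceeding it is 144, leaving 86
86: greatest Fibonacci not exceeding it is 55, leaving 31
31: greatest Fibonacci not exceeding it is 21, leaving 10
10: greatest Fibonacci not exceeding it is 8, leaving 2
2: greatest Fibonacci not exceeding it is 2, leaving 0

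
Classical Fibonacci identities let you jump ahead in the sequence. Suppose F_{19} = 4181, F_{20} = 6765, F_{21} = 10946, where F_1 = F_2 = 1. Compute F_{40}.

102334155

By the addition formula F_{m+n} = F_m F_{n+1} + F_{m−1} F_n with m=20, n=20: F_{40} = 6765·10946 + 4181·6765 = 74049690 + 28284465 = 102334155.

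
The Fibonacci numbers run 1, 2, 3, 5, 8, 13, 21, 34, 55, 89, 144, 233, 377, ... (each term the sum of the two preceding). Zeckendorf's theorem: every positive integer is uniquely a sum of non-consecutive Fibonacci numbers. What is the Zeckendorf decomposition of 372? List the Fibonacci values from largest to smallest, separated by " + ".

372: greatest Fibonacci not exceeding it is 233, leaving 139
139: greatest Fibonacci not exceeding it is 89, leaving 50
50: greatest Fibonacci not exceeding it is 34, leaving 16
16: greatest Fibonacci not exceeding it is 13, leaving 3
3: greatest Fibonacci not exceeding it is 3, leaving 0
So 372 = 233 + 89 + 34 + 13 + 3, with no two terms consecutive in the sequence.

233 + 89 + 34 + 13 + 3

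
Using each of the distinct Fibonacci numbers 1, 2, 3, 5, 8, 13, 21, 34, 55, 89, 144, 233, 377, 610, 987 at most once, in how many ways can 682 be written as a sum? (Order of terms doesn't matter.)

12

Each representation comes from the Zeckendorf form by replacing some F_k with F_{k−1} + F_{k−2} where possible.
682 = 610+55+13+3+1 = 610+55+8+5+3+1 = 610+34+21+13+3+1 = 377+233+55+13+3+1 = … (8 more), for 12 in all.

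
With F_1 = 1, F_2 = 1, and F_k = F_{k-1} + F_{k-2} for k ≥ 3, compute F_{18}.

Iterating the recurrence up to F_{11} = 89 and F_{10} = 55:
F_{12} = F_{11} + F_{10} = 89 + 55 = 144
F_{13} = F_{12} + F_{11} = 144 + 89 = 233
F_{14} = F_{13} + F_{12} = 233 + 144 = 377
F_{15} = F_{14} + F_{13} = 377 + 233 = 610
F_{16} = F_{15} + F_{14} = 610 + 377 = 987
F_{17} = F_{16} + F_{15} = 987 + 610 = 1597
F_{18} = F_{17} + F_{16} = 1597 + 987 = 2584

2584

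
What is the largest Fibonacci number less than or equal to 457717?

317811 ≤ 457717 < 514229, so the largest Fibonacci number not exceeding 457717 is 317811.

317811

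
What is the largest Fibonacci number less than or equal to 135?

89

89 ≤ 135 < 144, so the largest Fibonacci number not exceeding 135 is 89.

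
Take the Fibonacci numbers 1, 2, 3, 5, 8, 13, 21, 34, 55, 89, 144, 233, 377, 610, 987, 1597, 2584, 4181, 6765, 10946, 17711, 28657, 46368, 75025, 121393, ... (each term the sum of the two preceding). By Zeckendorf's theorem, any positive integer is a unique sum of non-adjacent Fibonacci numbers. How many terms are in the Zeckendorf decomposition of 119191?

6

119191 − 75025 = 44166
44166 − 28657 = 15509
15509 − 10946 = 4563
4563 − 4181 = 382
382 − 377 = 5
5 − 5 = 0
119191 = 75025 + 28657 + 10946 + 4181 + 377 + 5, which has 6 terms.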